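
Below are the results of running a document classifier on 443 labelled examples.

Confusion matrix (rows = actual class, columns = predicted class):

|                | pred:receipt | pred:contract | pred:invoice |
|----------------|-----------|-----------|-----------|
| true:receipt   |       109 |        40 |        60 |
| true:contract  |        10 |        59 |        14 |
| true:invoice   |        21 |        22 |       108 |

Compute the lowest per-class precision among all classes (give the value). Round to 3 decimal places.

Per-class precision (TP/(TP+FP)):
  receipt: TP=109, FP=10+21=31 → 109/140 = 0.7786
  contract: TP=59, FP=40+22=62 → 59/121 = 0.4876
  invoice: TP=108, FP=60+14=74 → 108/182 = 0.5934
Lowest is class 'contract' with precision = 0.488.

0.488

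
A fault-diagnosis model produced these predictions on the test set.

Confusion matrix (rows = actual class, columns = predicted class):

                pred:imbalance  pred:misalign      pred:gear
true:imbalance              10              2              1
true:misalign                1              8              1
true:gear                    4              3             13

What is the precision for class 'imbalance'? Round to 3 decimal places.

0.667

precision = TP/(TP+FP).
imbalance: TP=10, FP=1+4=5 → 10/15 = 0.6667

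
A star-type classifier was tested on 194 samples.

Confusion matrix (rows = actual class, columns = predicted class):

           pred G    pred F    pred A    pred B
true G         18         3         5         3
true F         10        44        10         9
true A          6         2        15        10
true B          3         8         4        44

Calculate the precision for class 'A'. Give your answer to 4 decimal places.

0.4412

precision = TP/(TP+FP).
A: TP=15, FP=5+10+4=19 → 15/34 = 0.44118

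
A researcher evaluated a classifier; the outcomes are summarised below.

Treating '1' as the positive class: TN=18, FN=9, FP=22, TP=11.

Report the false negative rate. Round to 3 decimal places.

FNR = FN/(FN+TP) = 9/(9+11) = 0.450

0.450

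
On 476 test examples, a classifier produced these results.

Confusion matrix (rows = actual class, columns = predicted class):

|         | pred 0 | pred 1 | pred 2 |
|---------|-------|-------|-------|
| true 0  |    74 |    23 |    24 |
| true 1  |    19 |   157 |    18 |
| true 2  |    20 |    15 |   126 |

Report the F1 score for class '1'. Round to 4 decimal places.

0.8072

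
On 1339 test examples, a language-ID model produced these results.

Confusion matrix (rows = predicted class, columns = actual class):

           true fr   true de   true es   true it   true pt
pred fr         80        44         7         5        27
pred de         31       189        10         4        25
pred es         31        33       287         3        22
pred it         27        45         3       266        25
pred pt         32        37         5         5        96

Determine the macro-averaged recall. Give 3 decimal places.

0.659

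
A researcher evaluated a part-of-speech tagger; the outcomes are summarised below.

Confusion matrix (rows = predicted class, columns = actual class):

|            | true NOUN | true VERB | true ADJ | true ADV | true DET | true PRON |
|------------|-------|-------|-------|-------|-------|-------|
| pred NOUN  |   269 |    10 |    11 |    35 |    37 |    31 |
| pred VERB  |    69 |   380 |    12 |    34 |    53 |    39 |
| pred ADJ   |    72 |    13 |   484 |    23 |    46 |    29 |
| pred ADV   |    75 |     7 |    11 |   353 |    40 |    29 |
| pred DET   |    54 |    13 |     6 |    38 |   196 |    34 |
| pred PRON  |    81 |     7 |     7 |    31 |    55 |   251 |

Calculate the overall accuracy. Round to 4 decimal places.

Accuracy = trace / total = (269+380+484+353+196+251=1933) / 2935 = 1933/2935 = 0.6586

0.6586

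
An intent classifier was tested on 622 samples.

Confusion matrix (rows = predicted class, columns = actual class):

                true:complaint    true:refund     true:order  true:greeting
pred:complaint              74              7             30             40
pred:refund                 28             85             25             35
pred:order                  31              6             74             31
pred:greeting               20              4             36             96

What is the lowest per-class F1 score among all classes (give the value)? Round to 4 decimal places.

0.4821

Per-class F1 score (2·TP/(2·TP+FP+FN)):
  complaint: TP=74, FP=7+30+40=77, FN=28+31+20=79 → 148/304 = 0.48684
  refund: TP=85, FP=28+25+35=88, FN=7+6+4=17 → 170/275 = 0.61818
  order: TP=74, FP=31+6+31=68, FN=30+25+36=91 → 148/307 = 0.48208
  greeting: TP=96, FP=20+4+36=60, FN=40+35+31=106 → 192/358 = 0.53631
Lowest is class 'order' with F1 score = 0.4821.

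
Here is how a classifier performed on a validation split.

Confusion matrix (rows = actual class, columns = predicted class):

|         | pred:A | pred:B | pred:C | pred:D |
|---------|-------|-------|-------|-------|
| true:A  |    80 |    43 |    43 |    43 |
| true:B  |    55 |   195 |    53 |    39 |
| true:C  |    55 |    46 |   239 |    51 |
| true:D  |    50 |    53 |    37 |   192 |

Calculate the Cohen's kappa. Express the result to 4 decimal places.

Observed agreement pₒ = trace/N = 706/1274 = 0.55416
Expected agreement pₑ = Σ (rowᵢ·colᵢ)/N² = (209·240 + 342·337 + 391·372 + 332·325)/1274² = 0.25801
κ = (pₒ − pₑ)/(1 − pₑ) = (0.55416 − 0.25801)/(1 − 0.25801) = 0.3991

0.3991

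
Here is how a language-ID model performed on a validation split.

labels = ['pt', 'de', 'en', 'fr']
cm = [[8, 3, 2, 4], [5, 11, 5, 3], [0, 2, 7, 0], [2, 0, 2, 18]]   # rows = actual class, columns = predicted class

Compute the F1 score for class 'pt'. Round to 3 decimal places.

One-vs-rest for 'pt': TP = diagonal; FP = other classes predicted 'pt'; FN = 'pt' predicted as other.
F1 score = 2·TP/(2·TP+FP+FN).
pt: TP=8, FP=5+0+2=7, FN=3+2+4=9 → 16/32 = 0.5000

0.500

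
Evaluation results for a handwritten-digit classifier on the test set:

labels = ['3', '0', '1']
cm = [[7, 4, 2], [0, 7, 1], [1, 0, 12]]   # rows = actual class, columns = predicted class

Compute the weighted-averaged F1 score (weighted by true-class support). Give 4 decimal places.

Per-class F1 score (2·TP/(2·TP+FP+FN)):
  3: TP=7, FP=0+1=1, FN=4+2=6 → 14/21 = 0.66667
  0: TP=7, FP=4+0=4, FN=0+1=1 → 14/19 = 0.73684
  1: TP=12, FP=2+1=3, FN=1+0=1 → 24/28 = 0.85714
Weighted-F1 score = Σ (supportᵢ/N)·F1 scoreᵢ with N=34: (13/34)·0.66667 + (8/34)·0.73684 + (13/34)·0.85714 = 0.7560

0.7560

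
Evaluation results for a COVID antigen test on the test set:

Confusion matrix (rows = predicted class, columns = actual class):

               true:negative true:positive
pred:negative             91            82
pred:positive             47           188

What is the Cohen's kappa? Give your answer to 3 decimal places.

0.335

Observed agreement pₒ = trace/N = 279/408 = 0.6838
Expected agreement pₑ = Σ (rowᵢ·colᵢ)/N² = (138·173 + 270·235)/408² = 0.5246
κ = (pₒ − pₑ)/(1 − pₑ) = (0.6838 − 0.5246)/(1 − 0.5246) = 0.335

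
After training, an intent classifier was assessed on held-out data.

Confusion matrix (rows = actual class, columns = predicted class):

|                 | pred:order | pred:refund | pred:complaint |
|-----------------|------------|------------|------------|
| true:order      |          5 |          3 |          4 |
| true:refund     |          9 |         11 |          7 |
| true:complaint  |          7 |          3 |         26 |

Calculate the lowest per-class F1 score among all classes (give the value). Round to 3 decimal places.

Per-class F1 score (2·TP/(2·TP+FP+FN)):
  order: TP=5, FP=9+7=16, FN=3+4=7 → 10/33 = 0.3030
  refund: TP=11, FP=3+3=6, FN=9+7=16 → 22/44 = 0.5000
  complaint: TP=26, FP=4+7=11, FN=7+3=10 → 52/73 = 0.7123
Lowest is class 'order' with F1 score = 0.303.

0.303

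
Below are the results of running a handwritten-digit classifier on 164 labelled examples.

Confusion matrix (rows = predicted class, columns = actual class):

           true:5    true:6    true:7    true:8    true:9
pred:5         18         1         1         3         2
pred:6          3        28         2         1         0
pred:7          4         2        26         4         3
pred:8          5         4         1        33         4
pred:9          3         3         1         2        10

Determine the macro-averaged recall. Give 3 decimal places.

0.683

Per-class recall (TP/(TP+FN)):
  5: TP=18, FN=3+4+5+3=15 → 18/33 = 0.5455
  6: TP=28, FN=1+2+4+3=10 → 28/38 = 0.7368
  7: TP=26, FN=1+2+1+1=5 → 26/31 = 0.8387
  8: TP=33, FN=3+1+4+2=10 → 33/43 = 0.7674
  9: TP=10, FN=2+0+3+4=9 → 10/19 = 0.5263
Macro-recall = mean = (0.5455 + 0.7368 + 0.8387 + 0.7674 + 0.5263) / 5 = 0.683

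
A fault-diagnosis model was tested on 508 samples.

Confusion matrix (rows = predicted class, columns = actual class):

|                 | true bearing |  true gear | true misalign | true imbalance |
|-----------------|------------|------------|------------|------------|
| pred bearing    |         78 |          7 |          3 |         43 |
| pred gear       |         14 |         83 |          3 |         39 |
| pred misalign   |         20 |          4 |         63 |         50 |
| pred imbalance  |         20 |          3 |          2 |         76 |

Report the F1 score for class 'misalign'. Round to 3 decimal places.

0.606

One-vs-rest for 'misalign': TP = diagonal; FP = other classes predicted 'misalign'; FN = 'misalign' predicted as other.
F1 score = 2·TP/(2·TP+FP+FN).
misalign: TP=63, FP=20+4+50=74, FN=3+3+2=8 → 126/208 = 0.6058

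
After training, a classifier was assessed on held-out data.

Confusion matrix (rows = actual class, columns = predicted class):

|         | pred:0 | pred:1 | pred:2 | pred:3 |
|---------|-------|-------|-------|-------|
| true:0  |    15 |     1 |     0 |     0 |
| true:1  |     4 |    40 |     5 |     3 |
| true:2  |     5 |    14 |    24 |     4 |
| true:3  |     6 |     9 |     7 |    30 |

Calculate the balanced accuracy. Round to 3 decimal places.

Balanced accuracy = mean of per-class recall.
  0: recall = 15/16 = 0.9375
  1: recall = 40/52 = 0.7692
  2: recall = 24/47 = 0.5106
  3: recall = 30/52 = 0.5769
Mean = (0.9375 + 0.7692 + 0.5106 + 0.5769) / 4 = 0.699

0.699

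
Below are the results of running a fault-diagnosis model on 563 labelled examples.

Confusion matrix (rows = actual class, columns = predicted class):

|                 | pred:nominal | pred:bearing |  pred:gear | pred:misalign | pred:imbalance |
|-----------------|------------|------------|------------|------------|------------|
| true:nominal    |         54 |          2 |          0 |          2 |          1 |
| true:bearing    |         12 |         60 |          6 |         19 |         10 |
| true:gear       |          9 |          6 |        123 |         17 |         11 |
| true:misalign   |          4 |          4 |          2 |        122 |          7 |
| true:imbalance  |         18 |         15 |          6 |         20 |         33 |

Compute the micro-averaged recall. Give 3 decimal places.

0.696

Micro-averaging pools counts across classes: ΣTP=392, ΣFP=171, ΣFN=171.
Micro-recall = TP/(TP+FN) on pooled counts = 0.696 (equals overall accuracy in single-label multiclass).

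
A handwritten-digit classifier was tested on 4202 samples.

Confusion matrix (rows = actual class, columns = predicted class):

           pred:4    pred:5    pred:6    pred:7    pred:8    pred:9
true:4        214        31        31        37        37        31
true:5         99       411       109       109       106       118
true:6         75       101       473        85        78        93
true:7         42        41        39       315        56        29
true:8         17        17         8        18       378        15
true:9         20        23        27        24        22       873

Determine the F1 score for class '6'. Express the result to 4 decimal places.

0.5942

F1 score = 2·TP/(2·TP+FP+FN).
6: TP=473, FP=31+109+39+8+27=214, FN=75+101+85+78+93=432 → 946/1592 = 0.59422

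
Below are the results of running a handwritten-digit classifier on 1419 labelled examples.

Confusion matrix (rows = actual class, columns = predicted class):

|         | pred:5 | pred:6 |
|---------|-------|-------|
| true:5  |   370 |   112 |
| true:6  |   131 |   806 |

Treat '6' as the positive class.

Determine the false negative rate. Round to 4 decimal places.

0.1398

FNR = FN/(FN+TP) = 131/(131+806) = 0.1398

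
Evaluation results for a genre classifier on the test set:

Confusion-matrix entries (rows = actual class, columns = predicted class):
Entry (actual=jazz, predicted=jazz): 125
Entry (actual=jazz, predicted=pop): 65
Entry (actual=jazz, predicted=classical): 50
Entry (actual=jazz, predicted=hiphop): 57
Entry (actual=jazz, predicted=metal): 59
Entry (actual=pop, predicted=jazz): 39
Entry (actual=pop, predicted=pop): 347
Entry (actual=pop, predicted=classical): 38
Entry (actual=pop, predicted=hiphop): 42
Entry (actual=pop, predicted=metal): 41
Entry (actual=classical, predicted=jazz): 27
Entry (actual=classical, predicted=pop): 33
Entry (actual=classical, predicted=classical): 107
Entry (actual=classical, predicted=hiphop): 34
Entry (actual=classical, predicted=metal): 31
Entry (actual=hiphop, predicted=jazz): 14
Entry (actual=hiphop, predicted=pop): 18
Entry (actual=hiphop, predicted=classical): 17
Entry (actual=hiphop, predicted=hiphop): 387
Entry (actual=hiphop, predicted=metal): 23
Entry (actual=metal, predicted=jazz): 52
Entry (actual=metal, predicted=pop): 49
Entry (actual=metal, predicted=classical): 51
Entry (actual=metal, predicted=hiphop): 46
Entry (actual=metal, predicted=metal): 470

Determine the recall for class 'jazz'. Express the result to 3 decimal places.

One-vs-rest for 'jazz': TP = diagonal; FP = other classes predicted 'jazz'; FN = 'jazz' predicted as other.
recall = TP/(TP+FN).
jazz: TP=125, FN=65+50+57+59=231 → 125/356 = 0.3511

0.351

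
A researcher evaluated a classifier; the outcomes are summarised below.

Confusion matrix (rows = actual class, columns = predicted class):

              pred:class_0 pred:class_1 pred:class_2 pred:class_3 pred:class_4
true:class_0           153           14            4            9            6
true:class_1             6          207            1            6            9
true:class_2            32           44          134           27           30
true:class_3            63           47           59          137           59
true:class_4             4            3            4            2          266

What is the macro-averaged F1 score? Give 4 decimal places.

0.6686

Per-class F1 score (2·TP/(2·TP+FP+FN)):
  class_0: TP=153, FP=6+32+63+4=105, FN=14+4+9+6=33 → 306/444 = 0.68919
  class_1: TP=207, FP=14+44+47+3=108, FN=6+1+6+9=22 → 414/544 = 0.76103
  class_2: TP=134, FP=4+1+59+4=68, FN=32+44+27+30=133 → 268/469 = 0.57143
  class_3: TP=137, FP=9+6+27+2=44, FN=63+47+59+59=228 → 274/546 = 0.50183
  class_4: TP=266, FP=6+9+30+59=104, FN=4+3+4+2=13 → 532/649 = 0.81972
Macro-F1 score = mean = (0.68919 + 0.76103 + 0.57143 + 0.50183 + 0.81972) / 5 = 0.6686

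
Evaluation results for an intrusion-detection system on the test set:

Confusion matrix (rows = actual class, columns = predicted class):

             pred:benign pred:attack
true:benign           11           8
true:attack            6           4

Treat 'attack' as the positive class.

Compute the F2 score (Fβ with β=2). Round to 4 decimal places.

0.3846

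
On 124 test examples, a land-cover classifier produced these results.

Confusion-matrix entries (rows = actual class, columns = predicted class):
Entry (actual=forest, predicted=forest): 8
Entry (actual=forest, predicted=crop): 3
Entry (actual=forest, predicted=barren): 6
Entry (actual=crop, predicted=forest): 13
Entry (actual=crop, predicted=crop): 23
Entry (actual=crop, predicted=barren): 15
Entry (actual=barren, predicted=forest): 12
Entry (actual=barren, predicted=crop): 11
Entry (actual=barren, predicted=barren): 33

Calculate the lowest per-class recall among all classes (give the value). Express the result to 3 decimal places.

Per-class recall (TP/(TP+FN)):
  forest: TP=8, FN=3+6=9 → 8/17 = 0.4706
  crop: TP=23, FN=13+15=28 → 23/51 = 0.4510
  barren: TP=33, FN=12+11=23 → 33/56 = 0.5893
Lowest is class 'crop' with recall = 0.451.

0.451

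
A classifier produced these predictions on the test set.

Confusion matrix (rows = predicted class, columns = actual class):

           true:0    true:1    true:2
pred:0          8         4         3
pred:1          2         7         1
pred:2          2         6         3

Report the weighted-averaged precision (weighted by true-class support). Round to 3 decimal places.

0.561

Per-class precision (TP/(TP+FP)):
  0: TP=8, FP=4+3=7 → 8/15 = 0.5333
  1: TP=7, FP=2+1=3 → 7/10 = 0.7000
  2: TP=3, FP=2+6=8 → 3/11 = 0.2727
Weighted-precision = Σ (supportᵢ/N)·precisionᵢ with N=36: (12/36)·0.5333 + (17/36)·0.7000 + (7/36)·0.2727 = 0.561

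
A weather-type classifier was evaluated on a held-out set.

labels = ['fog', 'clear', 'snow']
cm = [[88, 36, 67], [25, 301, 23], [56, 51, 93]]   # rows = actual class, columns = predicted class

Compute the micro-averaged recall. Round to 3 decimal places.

Micro-averaging pools counts across classes: ΣTP=482, ΣFP=258, ΣFN=258.
Micro-recall = TP/(TP+FN) on pooled counts = 0.651 (equals overall accuracy in single-label multiclass).

0.651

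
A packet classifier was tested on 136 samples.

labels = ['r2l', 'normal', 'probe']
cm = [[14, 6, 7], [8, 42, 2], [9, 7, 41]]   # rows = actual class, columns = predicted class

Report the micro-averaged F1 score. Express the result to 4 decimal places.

0.7132

Micro-averaging pools counts across classes: ΣTP=97, ΣFP=39, ΣFN=39.
Micro-F1 score = 2·TP/(2·TP+FP+FN) on pooled counts = 0.7132 (equals overall accuracy in single-label multiclass).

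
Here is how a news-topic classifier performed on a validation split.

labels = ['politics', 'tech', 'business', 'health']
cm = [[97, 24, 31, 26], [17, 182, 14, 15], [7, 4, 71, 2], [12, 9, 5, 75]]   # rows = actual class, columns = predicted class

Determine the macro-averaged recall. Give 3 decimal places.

0.733

Per-class recall (TP/(TP+FN)):
  politics: TP=97, FN=24+31+26=81 → 97/178 = 0.5449
  tech: TP=182, FN=17+14+15=46 → 182/228 = 0.7982
  business: TP=71, FN=7+4+2=13 → 71/84 = 0.8452
  health: TP=75, FN=12+9+5=26 → 75/101 = 0.7426
Macro-recall = mean = (0.5449 + 0.7982 + 0.8452 + 0.7426) / 4 = 0.733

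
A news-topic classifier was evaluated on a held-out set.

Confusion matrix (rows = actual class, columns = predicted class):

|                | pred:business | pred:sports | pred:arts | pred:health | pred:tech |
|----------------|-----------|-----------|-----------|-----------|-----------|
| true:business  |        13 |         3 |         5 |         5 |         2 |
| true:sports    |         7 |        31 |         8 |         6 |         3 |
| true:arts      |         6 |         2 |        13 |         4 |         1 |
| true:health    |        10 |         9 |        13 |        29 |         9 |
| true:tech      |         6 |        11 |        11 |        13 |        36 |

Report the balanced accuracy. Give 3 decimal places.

Balanced accuracy = mean of per-class recall.
  business: recall = 13/28 = 0.4643
  sports: recall = 31/55 = 0.5636
  arts: recall = 13/26 = 0.5000
  health: recall = 29/70 = 0.4143
  tech: recall = 36/77 = 0.4675
Mean = (0.4643 + 0.5636 + 0.5000 + 0.4143 + 0.4675) / 5 = 0.482

0.482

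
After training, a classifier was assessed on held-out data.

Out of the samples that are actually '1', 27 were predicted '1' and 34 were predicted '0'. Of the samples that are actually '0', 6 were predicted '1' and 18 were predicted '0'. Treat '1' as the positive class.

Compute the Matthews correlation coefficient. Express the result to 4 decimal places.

0.1779

MCC = (TP·TN − FP·FN) / √((TP+FP)(TP+FN)(TN+FP)(TN+FN))
Numerator = 27·18 − 6·34 = 282
Denominator = √(33·61·24·52) = √2512224 = 1584.9997
MCC = 282 / 1584.9997 = 0.1779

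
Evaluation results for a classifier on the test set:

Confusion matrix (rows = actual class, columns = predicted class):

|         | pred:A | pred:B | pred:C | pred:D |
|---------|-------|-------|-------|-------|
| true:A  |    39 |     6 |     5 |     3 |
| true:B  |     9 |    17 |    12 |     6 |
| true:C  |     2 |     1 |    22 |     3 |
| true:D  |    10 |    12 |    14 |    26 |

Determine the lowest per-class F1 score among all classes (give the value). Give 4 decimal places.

Per-class F1 score (2·TP/(2·TP+FP+FN)):
  A: TP=39, FP=9+2+10=21, FN=6+5+3=14 → 78/113 = 0.69027
  B: TP=17, FP=6+1+12=19, FN=9+12+6=27 → 34/80 = 0.42500
  C: TP=22, FP=5+12+14=31, FN=2+1+3=6 → 44/81 = 0.54321
  D: TP=26, FP=3+6+3=12, FN=10+12+14=36 → 52/100 = 0.52000
Lowest is class 'B' with F1 score = 0.4250.

0.4250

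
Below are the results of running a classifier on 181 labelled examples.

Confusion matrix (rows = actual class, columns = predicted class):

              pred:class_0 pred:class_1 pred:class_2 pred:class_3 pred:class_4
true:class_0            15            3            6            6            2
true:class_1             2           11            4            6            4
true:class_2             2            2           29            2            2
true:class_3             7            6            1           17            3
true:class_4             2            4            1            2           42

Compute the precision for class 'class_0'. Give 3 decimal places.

One-vs-rest for 'class_0': TP = diagonal; FP = other classes predicted 'class_0'; FN = 'class_0' predicted as other.
precision = TP/(TP+FP).
class_0: TP=15, FP=2+2+7+2=13 → 15/28 = 0.5357

0.536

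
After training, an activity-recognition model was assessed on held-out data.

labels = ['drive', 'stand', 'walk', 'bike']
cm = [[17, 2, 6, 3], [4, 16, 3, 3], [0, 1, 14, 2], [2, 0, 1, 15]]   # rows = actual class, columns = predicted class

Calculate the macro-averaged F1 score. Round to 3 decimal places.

0.698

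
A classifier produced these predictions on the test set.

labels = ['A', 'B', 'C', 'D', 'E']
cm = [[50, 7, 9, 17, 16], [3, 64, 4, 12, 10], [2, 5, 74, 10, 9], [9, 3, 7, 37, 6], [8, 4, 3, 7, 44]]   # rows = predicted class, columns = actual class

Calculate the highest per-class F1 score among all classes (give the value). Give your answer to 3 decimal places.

Per-class F1 score (2·TP/(2·TP+FP+FN)):
  A: TP=50, FP=7+9+17+16=49, FN=3+2+9+8=22 → 100/171 = 0.5848
  B: TP=64, FP=3+4+12+10=29, FN=7+5+3+4=19 → 128/176 = 0.7273
  C: TP=74, FP=2+5+10+9=26, FN=9+4+7+3=23 → 148/197 = 0.7513
  D: TP=37, FP=9+3+7+6=25, FN=17+12+10+7=46 → 74/145 = 0.5103
  E: TP=44, FP=8+4+3+7=22, FN=16+10+9+6=41 → 88/151 = 0.5828
Highest is class 'C' with F1 score = 0.751.

0.751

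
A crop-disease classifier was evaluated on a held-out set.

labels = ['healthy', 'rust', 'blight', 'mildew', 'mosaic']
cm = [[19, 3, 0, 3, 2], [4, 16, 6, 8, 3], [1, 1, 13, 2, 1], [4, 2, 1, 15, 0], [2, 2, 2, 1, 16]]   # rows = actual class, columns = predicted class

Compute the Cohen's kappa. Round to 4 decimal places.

0.5271

Observed agreement pₒ = trace/N = 79/127 = 0.62205
Expected agreement pₑ = Σ (rowᵢ·colᵢ)/N² = (27·30 + 37·24 + 18·22 + 22·29 + 23·22)/127² = 0.20076
κ = (pₒ − pₑ)/(1 − pₑ) = (0.62205 − 0.20076)/(1 − 0.20076) = 0.5271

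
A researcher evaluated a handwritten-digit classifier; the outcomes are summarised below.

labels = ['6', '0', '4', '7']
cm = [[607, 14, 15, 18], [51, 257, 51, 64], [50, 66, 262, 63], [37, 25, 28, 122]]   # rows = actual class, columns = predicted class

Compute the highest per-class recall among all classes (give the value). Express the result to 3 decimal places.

0.928

Per-class recall (TP/(TP+FN)):
  6: TP=607, FN=14+15+18=47 → 607/654 = 0.9281
  0: TP=257, FN=51+51+64=166 → 257/423 = 0.6076
  4: TP=262, FN=50+66+63=179 → 262/441 = 0.5941
  7: TP=122, FN=37+25+28=90 → 122/212 = 0.5755
Highest is class '6' with recall = 0.928.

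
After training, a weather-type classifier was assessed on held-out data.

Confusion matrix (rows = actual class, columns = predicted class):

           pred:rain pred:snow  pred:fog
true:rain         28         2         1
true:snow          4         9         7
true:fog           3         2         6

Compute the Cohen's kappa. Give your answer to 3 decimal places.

0.498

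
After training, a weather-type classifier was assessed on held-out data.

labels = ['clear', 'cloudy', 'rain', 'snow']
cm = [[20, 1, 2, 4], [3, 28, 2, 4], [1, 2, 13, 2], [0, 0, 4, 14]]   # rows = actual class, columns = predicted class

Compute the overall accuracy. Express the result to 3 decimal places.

0.750

Accuracy = trace / total = (20+28+13+14=75) / 100 = 75/100 = 0.750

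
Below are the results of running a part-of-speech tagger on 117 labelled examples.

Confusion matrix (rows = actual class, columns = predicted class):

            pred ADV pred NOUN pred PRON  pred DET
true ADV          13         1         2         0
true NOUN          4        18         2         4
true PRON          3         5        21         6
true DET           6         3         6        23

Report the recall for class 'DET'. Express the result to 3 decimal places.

0.605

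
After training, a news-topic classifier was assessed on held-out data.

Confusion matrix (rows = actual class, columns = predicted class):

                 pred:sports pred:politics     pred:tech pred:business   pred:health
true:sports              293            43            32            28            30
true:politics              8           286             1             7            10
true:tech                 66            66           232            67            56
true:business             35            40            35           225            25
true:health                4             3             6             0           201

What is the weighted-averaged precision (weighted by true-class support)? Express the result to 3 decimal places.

Per-class precision (TP/(TP+FP)):
  sports: TP=293, FP=8+66+35+4=113 → 293/406 = 0.7217
  politics: TP=286, FP=43+66+40+3=152 → 286/438 = 0.6530
  tech: TP=232, FP=32+1+35+6=74 → 232/306 = 0.7582
  business: TP=225, FP=28+7+67+0=102 → 225/327 = 0.6881
  health: TP=201, FP=30+10+56+25=121 → 201/322 = 0.6242
Weighted-precision = Σ (supportᵢ/N)·precisionᵢ with N=1799: (426/1799)·0.7217 + (312/1799)·0.6530 + (487/1799)·0.7582 + (360/1799)·0.6881 + (214/1799)·0.6242 = 0.701

0.701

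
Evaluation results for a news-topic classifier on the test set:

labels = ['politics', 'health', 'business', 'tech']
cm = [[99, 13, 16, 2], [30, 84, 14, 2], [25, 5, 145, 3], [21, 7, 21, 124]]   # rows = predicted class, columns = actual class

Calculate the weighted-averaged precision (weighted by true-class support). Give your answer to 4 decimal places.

0.7484

Per-class precision (TP/(TP+FP)):
  politics: TP=99, FP=13+16+2=31 → 99/130 = 0.76154
  health: TP=84, FP=30+14+2=46 → 84/130 = 0.64615
  business: TP=145, FP=25+5+3=33 → 145/178 = 0.81461
  tech: TP=124, FP=21+7+21=49 → 124/173 = 0.71676
Weighted-precision = Σ (supportᵢ/N)·precisionᵢ with N=611: (175/611)·0.76154 + (109/611)·0.64615 + (196/611)·0.81461 + (131/611)·0.71676 = 0.7484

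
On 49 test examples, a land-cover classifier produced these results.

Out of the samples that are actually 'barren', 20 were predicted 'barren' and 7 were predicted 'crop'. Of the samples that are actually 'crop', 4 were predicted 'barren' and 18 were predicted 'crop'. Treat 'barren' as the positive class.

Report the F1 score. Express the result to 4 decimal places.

0.7843

Precision = TP/(TP+FP) = 20/24 = 0.8333
Recall = TP/(TP+FN) = 20/27 = 0.7407
F1 = 2·TP/(2·TP+FP+FN) = 40/51 = 0.7843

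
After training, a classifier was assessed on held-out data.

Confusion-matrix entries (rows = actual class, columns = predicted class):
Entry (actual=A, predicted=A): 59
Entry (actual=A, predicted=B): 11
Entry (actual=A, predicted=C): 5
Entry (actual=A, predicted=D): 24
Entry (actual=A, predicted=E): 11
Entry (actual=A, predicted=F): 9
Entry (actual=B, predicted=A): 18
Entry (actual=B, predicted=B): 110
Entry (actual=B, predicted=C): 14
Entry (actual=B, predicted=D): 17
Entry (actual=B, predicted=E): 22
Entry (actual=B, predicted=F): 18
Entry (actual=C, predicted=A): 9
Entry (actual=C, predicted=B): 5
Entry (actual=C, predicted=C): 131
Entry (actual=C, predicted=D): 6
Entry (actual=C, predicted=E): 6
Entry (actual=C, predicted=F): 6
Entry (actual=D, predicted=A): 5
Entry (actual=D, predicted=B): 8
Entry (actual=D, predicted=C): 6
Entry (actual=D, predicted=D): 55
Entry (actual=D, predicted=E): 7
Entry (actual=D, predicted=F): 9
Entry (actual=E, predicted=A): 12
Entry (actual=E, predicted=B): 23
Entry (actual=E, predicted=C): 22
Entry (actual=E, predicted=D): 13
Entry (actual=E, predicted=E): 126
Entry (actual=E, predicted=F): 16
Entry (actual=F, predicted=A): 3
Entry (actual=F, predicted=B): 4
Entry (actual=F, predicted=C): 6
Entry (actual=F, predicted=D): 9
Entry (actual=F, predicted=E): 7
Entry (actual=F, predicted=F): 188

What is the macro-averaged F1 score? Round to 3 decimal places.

Per-class F1 score (2·TP/(2·TP+FP+FN)):
  A: TP=59, FP=18+9+5+12+3=47, FN=11+5+24+11+9=60 → 118/225 = 0.5244
  B: TP=110, FP=11+5+8+23+4=51, FN=18+14+17+22+18=89 → 220/360 = 0.6111
  C: TP=131, FP=5+14+6+22+6=53, FN=9+5+6+6+6=32 → 262/347 = 0.7550
  D: TP=55, FP=24+17+6+13+9=69, FN=5+8+6+7+9=35 → 110/214 = 0.5140
  E: TP=126, FP=11+22+6+7+7=53, FN=12+23+22+13+16=86 → 252/391 = 0.6445
  F: TP=188, FP=9+18+6+9+16=58, FN=3+4+6+9+7=29 → 376/463 = 0.8121
Macro-F1 score = mean = (0.5244 + 0.6111 + 0.7550 + 0.5140 + 0.6445 + 0.8121) / 6 = 0.644

0.644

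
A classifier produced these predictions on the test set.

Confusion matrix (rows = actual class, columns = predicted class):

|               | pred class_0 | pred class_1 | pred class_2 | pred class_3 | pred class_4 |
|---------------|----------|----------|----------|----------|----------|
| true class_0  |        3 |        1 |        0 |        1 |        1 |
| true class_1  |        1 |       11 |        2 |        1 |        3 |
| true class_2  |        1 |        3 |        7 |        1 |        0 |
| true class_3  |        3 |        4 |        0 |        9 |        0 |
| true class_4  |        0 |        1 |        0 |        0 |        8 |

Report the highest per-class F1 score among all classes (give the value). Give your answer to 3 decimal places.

Per-class F1 score (2·TP/(2·TP+FP+FN)):
  class_0: TP=3, FP=1+1+3+0=5, FN=1+0+1+1=3 → 6/14 = 0.4286
  class_1: TP=11, FP=1+3+4+1=9, FN=1+2+1+3=7 → 22/38 = 0.5789
  class_2: TP=7, FP=0+2+0+0=2, FN=1+3+1+0=5 → 14/21 = 0.6667
  class_3: TP=9, FP=1+1+1+0=3, FN=3+4+0+0=7 → 18/28 = 0.6429
  class_4: TP=8, FP=1+3+0+0=4, FN=0+1+0+0=1 → 16/21 = 0.7619
Highest is class 'class_4' with F1 score = 0.762.

0.762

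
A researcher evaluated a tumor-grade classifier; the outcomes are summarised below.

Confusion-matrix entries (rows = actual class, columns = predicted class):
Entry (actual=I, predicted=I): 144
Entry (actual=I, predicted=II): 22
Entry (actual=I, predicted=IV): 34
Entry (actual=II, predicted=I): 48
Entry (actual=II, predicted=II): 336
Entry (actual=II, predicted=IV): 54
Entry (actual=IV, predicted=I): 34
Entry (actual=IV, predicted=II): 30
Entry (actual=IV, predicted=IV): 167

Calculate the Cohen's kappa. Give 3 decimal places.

0.599

Observed agreement pₒ = trace/N = 647/869 = 0.7445
Expected agreement pₑ = Σ (rowᵢ·colᵢ)/N² = (200·226 + 438·388 + 231·255)/869² = 0.3629
κ = (pₒ − pₑ)/(1 − pₑ) = (0.7445 − 0.3629)/(1 − 0.3629) = 0.599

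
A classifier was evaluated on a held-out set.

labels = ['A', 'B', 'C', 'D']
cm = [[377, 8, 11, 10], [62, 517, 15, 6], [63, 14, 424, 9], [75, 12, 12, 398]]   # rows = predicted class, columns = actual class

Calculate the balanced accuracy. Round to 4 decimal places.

Balanced accuracy = mean of per-class recall.
  A: recall = 377/577 = 0.65338
  B: recall = 517/551 = 0.93829
  C: recall = 424/462 = 0.91775
  D: recall = 398/423 = 0.94090
Mean = (0.65338 + 0.93829 + 0.91775 + 0.94090) / 4 = 0.8626

0.8626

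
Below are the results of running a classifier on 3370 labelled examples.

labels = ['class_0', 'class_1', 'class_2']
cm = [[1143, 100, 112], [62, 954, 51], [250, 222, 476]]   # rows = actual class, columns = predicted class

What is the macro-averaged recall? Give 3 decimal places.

Per-class recall (TP/(TP+FN)):
  class_0: TP=1143, FN=100+112=212 → 1143/1355 = 0.8435
  class_1: TP=954, FN=62+51=113 → 954/1067 = 0.8941
  class_2: TP=476, FN=250+222=472 → 476/948 = 0.5021
Macro-recall = mean = (0.8435 + 0.8941 + 0.5021) / 3 = 0.747

0.747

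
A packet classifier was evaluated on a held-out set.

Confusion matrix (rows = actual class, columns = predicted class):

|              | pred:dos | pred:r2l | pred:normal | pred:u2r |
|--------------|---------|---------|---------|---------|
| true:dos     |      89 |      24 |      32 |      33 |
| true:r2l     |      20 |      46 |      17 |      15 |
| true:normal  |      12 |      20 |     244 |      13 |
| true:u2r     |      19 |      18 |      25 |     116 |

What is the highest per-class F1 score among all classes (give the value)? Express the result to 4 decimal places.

0.8040

Per-class F1 score (2·TP/(2·TP+FP+FN)):
  dos: TP=89, FP=20+12+19=51, FN=24+32+33=89 → 178/318 = 0.55975
  r2l: TP=46, FP=24+20+18=62, FN=20+17+15=52 → 92/206 = 0.44660
  normal: TP=244, FP=32+17+25=74, FN=12+20+13=45 → 488/607 = 0.80395
  u2r: TP=116, FP=33+15+13=61, FN=19+18+25=62 → 232/355 = 0.65352
Highest is class 'normal' with F1 score = 0.8040.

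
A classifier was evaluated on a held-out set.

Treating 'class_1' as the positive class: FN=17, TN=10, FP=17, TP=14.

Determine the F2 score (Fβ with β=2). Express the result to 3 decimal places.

0.452

Fβ = (1+β²)·TP / ((1+β²)·TP + β²·FN + FP), with β²=4
= 5·14 / (5·14 + 4·17 + 17) = 0.452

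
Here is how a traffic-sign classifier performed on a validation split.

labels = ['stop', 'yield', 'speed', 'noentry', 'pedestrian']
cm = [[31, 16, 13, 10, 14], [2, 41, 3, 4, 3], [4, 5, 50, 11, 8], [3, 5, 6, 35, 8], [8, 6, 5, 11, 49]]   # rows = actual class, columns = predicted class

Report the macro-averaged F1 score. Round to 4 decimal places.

0.5842

Per-class F1 score (2·TP/(2·TP+FP+FN)):
  stop: TP=31, FP=2+4+3+8=17, FN=16+13+10+14=53 → 62/132 = 0.46970
  yield: TP=41, FP=16+5+5+6=32, FN=2+3+4+3=12 → 82/126 = 0.65079
  speed: TP=50, FP=13+3+6+5=27, FN=4+5+11+8=28 → 100/155 = 0.64516
  noentry: TP=35, FP=10+4+11+11=36, FN=3+5+6+8=22 → 70/128 = 0.54688
  pedestrian: TP=49, FP=14+3+8+8=33, FN=8+6+5+11=30 → 98/161 = 0.60870
Macro-F1 score = mean = (0.46970 + 0.65079 + 0.64516 + 0.54688 + 0.60870) / 5 = 0.5842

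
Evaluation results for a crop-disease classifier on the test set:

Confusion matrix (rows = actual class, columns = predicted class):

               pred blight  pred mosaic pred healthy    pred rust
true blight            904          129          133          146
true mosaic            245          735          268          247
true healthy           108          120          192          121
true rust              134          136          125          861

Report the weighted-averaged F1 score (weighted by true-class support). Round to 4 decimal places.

Per-class F1 score (2·TP/(2·TP+FP+FN)):
  blight: TP=904, FP=245+108+134=487, FN=129+133+146=408 → 1808/2703 = 0.66889
  mosaic: TP=735, FP=129+120+136=385, FN=245+268+247=760 → 1470/2615 = 0.56214
  healthy: TP=192, FP=133+268+125=526, FN=108+120+121=349 → 384/1259 = 0.30500
  rust: TP=861, FP=146+247+121=514, FN=134+136+125=395 → 1722/2631 = 0.65450
Weighted-F1 score = Σ (supportᵢ/N)·F1 scoreᵢ with N=4604: (1312/4604)·0.66889 + (1495/4604)·0.56214 + (541/4604)·0.30500 + (1256/4604)·0.65450 = 0.5875

0.5875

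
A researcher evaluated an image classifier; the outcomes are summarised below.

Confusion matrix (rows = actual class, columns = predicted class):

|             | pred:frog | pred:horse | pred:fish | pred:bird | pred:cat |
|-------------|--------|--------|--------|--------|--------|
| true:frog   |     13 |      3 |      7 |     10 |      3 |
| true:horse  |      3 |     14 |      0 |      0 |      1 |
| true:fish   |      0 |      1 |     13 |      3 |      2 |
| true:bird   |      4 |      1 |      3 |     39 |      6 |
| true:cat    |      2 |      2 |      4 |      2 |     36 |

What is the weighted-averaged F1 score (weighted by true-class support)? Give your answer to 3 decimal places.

Per-class F1 score (2·TP/(2·TP+FP+FN)):
  frog: TP=13, FP=3+0+4+2=9, FN=3+7+10+3=23 → 26/58 = 0.4483
  horse: TP=14, FP=3+1+1+2=7, FN=3+0+0+1=4 → 28/39 = 0.7179
  fish: TP=13, FP=7+0+3+4=14, FN=0+1+3+2=6 → 26/46 = 0.5652
  bird: TP=39, FP=10+0+3+2=15, FN=4+1+3+6=14 → 78/107 = 0.7290
  cat: TP=36, FP=3+1+2+6=12, FN=2+2+4+2=10 → 72/94 = 0.7660
Weighted-F1 score = Σ (supportᵢ/N)·F1 scoreᵢ with N=172: (36/172)·0.4483 + (18/172)·0.7179 + (19/172)·0.5652 + (53/172)·0.7290 + (46/172)·0.7660 = 0.661

0.661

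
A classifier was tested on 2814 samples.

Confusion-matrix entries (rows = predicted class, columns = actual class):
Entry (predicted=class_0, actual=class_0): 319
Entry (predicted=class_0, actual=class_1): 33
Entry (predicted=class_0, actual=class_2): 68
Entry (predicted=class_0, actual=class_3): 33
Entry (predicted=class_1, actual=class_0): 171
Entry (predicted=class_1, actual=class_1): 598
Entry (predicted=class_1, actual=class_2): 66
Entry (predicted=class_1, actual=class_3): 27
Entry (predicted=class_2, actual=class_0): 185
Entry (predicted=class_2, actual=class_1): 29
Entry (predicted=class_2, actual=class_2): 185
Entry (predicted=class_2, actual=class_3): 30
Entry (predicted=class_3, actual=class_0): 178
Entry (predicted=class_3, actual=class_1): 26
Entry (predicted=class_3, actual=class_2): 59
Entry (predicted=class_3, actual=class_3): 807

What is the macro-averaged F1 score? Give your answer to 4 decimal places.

0.6350

Per-class F1 score (2·TP/(2·TP+FP+FN)):
  class_0: TP=319, FP=33+68+33=134, FN=171+185+178=534 → 638/1306 = 0.48851
  class_1: TP=598, FP=171+66+27=264, FN=33+29+26=88 → 1196/1548 = 0.77261
  class_2: TP=185, FP=185+29+30=244, FN=68+66+59=193 → 370/807 = 0.45849
  class_3: TP=807, FP=178+26+59=263, FN=33+27+30=90 → 1614/1967 = 0.82054
Macro-F1 score = mean = (0.48851 + 0.77261 + 0.45849 + 0.82054) / 4 = 0.6350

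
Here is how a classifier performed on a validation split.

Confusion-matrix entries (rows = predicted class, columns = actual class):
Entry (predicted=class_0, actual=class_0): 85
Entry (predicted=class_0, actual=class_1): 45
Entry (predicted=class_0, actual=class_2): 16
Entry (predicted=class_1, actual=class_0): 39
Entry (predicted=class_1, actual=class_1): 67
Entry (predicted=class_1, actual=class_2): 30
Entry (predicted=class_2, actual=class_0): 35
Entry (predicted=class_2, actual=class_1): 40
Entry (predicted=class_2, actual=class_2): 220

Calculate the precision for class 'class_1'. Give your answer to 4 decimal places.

One-vs-rest for 'class_1': TP = diagonal; FP = other classes predicted 'class_1'; FN = 'class_1' predicted as other.
precision = TP/(TP+FP).
class_1: TP=67, FP=39+30=69 → 67/136 = 0.49265

0.4926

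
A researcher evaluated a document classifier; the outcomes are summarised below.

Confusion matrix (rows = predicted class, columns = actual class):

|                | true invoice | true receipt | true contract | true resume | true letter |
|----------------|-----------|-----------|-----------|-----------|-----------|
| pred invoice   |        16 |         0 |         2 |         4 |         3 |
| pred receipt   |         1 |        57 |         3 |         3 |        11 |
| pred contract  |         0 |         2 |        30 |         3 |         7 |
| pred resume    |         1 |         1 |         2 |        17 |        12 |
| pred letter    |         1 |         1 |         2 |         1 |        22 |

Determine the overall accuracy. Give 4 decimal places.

0.7030

Accuracy = trace / total = (16+57+30+17+22=142) / 202 = 142/202 = 0.7030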